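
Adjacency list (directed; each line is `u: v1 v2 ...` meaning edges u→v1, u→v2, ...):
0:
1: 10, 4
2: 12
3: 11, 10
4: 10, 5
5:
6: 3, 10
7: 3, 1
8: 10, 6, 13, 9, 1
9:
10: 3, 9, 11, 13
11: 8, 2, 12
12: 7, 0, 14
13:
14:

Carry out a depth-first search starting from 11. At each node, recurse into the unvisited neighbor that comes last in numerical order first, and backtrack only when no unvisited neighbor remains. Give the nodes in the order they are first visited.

11 12 14 7 3 10 13 9 1 4 5 0 8 6 2

Visit 11
11 → 12
12 → 14
12 → 7
7 → 3
3 → 10
10 → 13
10 → 9
7 → 1
1 → 4
4 → 5
12 → 0
11 → 8
8 → 6
11 → 2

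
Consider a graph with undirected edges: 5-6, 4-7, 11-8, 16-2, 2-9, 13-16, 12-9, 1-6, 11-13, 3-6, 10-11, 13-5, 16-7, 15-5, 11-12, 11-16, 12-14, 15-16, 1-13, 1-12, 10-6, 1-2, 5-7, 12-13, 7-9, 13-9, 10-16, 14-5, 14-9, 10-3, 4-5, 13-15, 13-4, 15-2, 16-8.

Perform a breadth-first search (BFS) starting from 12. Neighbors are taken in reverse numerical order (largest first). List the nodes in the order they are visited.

12, 14, 13, 11, 9, 1, 5, 16, 15, 4, 10, 8, 7, 2, 6, 3

Visit 12; enqueue 14, 13, 11, 9, 1 → queue [14, 13, 11, 9, 1]
Visit 14; enqueue 5 → queue [13, 11, 9, 1, 5]
Visit 13; enqueue 16, 15, 4 → queue [11, 9, 1, 5, 16, 15, 4]
Visit 11; enqueue 10, 8 → queue [9, 1, 5, 16, 15, 4, 10, 8]
Visit 9; enqueue 7, 2 → queue [1, 5, 16, 15, 4, 10, 8, 7, 2]
Visit 1; enqueue 6 → queue [5, 16, 15, 4, 10, 8, 7, 2, 6]
Visit 5 → queue [16, 15, 4, 10, 8, 7, 2, 6]
Visit 16 → queue [15, 4, 10, 8, 7, 2, 6]
Visit 15 → queue [4, 10, 8, 7, 2, 6]
Visit 4 → queue [10, 8, 7, 2, 6]
Visit 10; enqueue 3 → queue [8, 7, 2, 6, 3]
Visit 8 → queue [7, 2, 6, 3]
Visit 7 → queue [2, 6, 3]
Visit 2 → queue [6, 3]
Visit 6 → queue [3]
Visit 3 → queue []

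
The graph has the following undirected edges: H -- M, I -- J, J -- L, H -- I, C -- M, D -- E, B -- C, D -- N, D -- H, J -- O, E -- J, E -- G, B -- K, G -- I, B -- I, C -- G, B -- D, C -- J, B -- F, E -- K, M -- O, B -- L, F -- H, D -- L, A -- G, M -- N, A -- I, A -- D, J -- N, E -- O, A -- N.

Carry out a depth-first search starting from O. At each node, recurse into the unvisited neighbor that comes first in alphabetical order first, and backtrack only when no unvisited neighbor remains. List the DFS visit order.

Visit O
O → E
E → D
D → A
A → G
G → C
C → B
B → F
F → H
H → I
I → J
J → L
J → N
N → M
B → K

O, E, D, A, G, C, B, F, H, I, J, L, N, M, K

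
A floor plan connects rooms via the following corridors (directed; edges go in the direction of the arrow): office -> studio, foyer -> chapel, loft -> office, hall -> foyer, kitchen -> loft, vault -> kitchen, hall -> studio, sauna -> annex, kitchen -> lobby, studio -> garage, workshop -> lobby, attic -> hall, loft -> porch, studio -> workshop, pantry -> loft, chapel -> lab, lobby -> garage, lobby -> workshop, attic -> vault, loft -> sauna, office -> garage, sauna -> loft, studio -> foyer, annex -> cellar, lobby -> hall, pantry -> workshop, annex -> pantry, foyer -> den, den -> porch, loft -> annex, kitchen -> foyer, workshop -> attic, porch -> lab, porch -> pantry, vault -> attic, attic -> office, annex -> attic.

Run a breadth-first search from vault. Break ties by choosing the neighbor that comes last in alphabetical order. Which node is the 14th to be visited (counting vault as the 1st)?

Visit vault; enqueue kitchen, attic → queue [kitchen, attic]
Visit kitchen; enqueue loft, lobby, foyer → queue [attic, loft, lobby, foyer]
Visit attic; enqueue office, hall → queue [loft, lobby, foyer, office, hall]
Visit loft; enqueue sauna, porch, annex → queue [lobby, foyer, office, hall, sauna, porch, annex]
Visit lobby; enqueue workshop, garage → queue [foyer, office, hall, sauna, porch, annex, workshop, garage]
Visit foyer; enqueue den, chapel → queue [office, hall, sauna, porch, annex, workshop, garage, den, chapel]
Visit office; enqueue studio → queue [hall, sauna, porch, annex, workshop, garage, den, chapel, studio]
Visit hall → queue [sauna, porch, annex, workshop, garage, den, chapel, studio]
Visit sauna → queue [porch, annex, workshop, garage, den, chapel, studio]
Visit porch; enqueue pantry, lab → queue [annex, workshop, garage, den, chapel, studio, pantry, lab]
Visit annex; enqueue cellar → queue [workshop, garage, den, chapel, studio, pantry, lab, cellar]
Visit workshop → queue [garage, den, chapel, studio, pantry, lab, cellar]
Visit garage → queue [den, chapel, studio, pantry, lab, cellar]
Visit den → queue [chapel, studio, pantry, lab, cellar]
Visit chapel → queue [studio, pantry, lab, cellar]
Visit studio → queue [pantry, lab, cellar]
Visit pantry → queue [lab, cellar]
Visit lab → queue [cellar]
Visit cellar → queue []

Visit order: vault, kitchen, attic, loft, lobby, foyer, office, hall, sauna, porch, annex, workshop, garage, den, chapel, studio, pantry, lab, cellar

den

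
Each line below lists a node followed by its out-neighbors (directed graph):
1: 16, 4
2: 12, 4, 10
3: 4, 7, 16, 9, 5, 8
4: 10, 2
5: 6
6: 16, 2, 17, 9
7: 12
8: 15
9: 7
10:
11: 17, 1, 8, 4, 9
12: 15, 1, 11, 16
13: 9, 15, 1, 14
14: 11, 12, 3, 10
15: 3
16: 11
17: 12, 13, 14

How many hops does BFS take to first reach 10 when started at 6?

Level 0: 6
Level 1: 2, 9, 16, 17
Level 2: 4, 7, 10, 11, 12, 13, 14
Level 3: 1, 3, 8, 15
Level 4: 5
10 first appears at level 2.

2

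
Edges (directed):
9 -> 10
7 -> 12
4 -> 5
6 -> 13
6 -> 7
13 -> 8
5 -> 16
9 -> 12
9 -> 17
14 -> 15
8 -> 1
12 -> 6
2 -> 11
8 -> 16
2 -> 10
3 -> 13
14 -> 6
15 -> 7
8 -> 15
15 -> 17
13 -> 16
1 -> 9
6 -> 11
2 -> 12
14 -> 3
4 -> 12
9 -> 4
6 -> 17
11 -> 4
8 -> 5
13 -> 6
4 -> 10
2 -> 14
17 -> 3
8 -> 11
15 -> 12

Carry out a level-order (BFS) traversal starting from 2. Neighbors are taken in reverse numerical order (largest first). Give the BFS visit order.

Visit 2; enqueue 14, 12, 11, 10 → queue [14, 12, 11, 10]
Visit 14; enqueue 15, 6, 3 → queue [12, 11, 10, 15, 6, 3]
Visit 12 → queue [11, 10, 15, 6, 3]
Visit 11; enqueue 4 → queue [10, 15, 6, 3, 4]
Visit 10 → queue [15, 6, 3, 4]
Visit 15; enqueue 17, 7 → queue [6, 3, 4, 17, 7]
Visit 6; enqueue 13 → queue [3, 4, 17, 7, 13]
Visit 3 → queue [4, 17, 7, 13]
Visit 4; enqueue 5 → queue [17, 7, 13, 5]
Visit 17 → queue [7, 13, 5]
Visit 7 → queue [13, 5]
Visit 13; enqueue 16, 8 → queue [5, 16, 8]
Visit 5 → queue [16, 8]
Visit 16 → queue [8]
Visit 8; enqueue 1 → queue [1]
Visit 1; enqueue 9 → queue [9]
Visit 9 → queue []

2 -> 14 -> 12 -> 11 -> 10 -> 15 -> 6 -> 3 -> 4 -> 17 -> 7 -> 13 -> 5 -> 16 -> 8 -> 1 -> 9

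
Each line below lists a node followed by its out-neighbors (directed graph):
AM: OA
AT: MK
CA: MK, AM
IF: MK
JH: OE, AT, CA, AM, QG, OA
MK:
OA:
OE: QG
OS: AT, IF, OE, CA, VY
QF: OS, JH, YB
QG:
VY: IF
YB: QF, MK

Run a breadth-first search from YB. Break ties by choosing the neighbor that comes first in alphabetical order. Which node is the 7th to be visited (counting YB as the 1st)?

AT

Visit YB; enqueue MK, QF → queue [MK, QF]
Visit MK → queue [QF]
Visit QF; enqueue JH, OS → queue [JH, OS]
Visit JH; enqueue AM, AT, CA, OA, OE, QG → queue [OS, AM, AT, CA, OA, OE, QG]
Visit OS; enqueue IF, VY → queue [AM, AT, CA, OA, OE, QG, IF, VY]
Visit AM → queue [AT, CA, OA, OE, QG, IF, VY]
Visit AT → queue [CA, OA, OE, QG, IF, VY]
Visit CA → queue [OA, OE, QG, IF, VY]
Visit OA → queue [OE, QG, IF, VY]
Visit OE → queue [QG, IF, VY]
Visit QG → queue [IF, VY]
Visit IF → queue [VY]
Visit VY → queue []

Visit order: YB, MK, QF, JH, OS, AM, AT, CA, OA, OE, QG, IF, VY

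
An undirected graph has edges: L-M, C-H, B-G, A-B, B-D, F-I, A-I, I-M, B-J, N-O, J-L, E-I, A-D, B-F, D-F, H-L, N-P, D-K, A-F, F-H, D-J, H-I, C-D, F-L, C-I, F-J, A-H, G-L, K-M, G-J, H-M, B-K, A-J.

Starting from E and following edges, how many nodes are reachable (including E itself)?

13

BFS from E visits: E, I, M, H, F, C, A, L, K, J, D, B, G
Reachable nodes: 13 of 16 total.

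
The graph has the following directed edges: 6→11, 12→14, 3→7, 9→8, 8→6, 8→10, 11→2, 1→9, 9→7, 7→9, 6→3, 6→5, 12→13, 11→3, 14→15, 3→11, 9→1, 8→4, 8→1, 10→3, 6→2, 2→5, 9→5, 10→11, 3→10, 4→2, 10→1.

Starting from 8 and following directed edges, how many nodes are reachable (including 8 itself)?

BFS from 8 visits: 8, 10, 6, 4, 1, 11, 3, 5, 2, 9, 7
Reachable nodes: 11 of 15 total.

11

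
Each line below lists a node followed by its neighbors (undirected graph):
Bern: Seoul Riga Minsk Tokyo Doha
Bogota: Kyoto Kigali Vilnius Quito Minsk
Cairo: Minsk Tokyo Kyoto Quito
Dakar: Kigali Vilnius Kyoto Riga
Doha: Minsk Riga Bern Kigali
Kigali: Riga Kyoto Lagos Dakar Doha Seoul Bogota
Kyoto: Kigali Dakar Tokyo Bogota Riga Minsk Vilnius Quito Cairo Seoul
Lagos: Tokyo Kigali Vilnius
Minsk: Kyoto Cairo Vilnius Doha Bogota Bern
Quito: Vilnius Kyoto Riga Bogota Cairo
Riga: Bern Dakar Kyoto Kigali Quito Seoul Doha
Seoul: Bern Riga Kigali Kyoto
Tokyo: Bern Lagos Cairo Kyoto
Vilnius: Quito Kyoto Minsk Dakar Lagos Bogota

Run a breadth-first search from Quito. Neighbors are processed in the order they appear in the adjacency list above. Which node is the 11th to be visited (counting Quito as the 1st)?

Tokyo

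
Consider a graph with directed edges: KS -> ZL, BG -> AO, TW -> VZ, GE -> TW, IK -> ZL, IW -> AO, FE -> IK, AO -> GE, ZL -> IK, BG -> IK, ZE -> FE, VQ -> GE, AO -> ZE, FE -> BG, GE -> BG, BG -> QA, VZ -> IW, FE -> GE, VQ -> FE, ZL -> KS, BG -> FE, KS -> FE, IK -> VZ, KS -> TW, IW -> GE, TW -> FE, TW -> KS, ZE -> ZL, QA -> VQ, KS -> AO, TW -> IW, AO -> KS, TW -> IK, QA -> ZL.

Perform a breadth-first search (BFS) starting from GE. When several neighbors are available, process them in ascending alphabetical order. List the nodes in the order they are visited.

Visit GE; enqueue BG, TW → queue [BG, TW]
Visit BG; enqueue AO, FE, IK, QA → queue [TW, AO, FE, IK, QA]
Visit TW; enqueue IW, KS, VZ → queue [AO, FE, IK, QA, IW, KS, VZ]
Visit AO; enqueue ZE → queue [FE, IK, QA, IW, KS, VZ, ZE]
Visit FE → queue [IK, QA, IW, KS, VZ, ZE]
Visit IK; enqueue ZL → queue [QA, IW, KS, VZ, ZE, ZL]
Visit QA; enqueue VQ → queue [IW, KS, VZ, ZE, ZL, VQ]
Visit IW → queue [KS, VZ, ZE, ZL, VQ]
Visit KS → queue [VZ, ZE, ZL, VQ]
Visit VZ → queue [ZE, ZL, VQ]
Visit ZE → queue [ZL, VQ]
Visit ZL → queue [VQ]
Visit VQ → queue []

GE, BG, TW, AO, FE, IK, QA, IW, KS, VZ, ZE, ZL, VQ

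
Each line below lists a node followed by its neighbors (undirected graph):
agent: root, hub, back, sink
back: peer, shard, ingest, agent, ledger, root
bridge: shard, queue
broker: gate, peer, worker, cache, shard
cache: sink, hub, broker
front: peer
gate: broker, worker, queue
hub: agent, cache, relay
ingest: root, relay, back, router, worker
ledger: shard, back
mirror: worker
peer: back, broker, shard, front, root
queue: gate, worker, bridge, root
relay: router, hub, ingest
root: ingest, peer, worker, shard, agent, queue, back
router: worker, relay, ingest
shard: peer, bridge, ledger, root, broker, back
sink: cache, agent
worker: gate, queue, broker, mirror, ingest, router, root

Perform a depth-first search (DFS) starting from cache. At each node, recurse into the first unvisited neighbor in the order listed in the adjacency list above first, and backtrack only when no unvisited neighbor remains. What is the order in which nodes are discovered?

Visit cache
cache → sink
sink → agent
agent → root
root → ingest
ingest → relay
relay → router
router → worker
worker → gate
gate → broker
broker → peer
peer → back
back → shard
shard → bridge
bridge → queue
shard → ledger
peer → front
worker → mirror
relay → hub

cache → sink → agent → root → ingest → relay → router → worker → gate → broker → peer → back → shard → bridge → queue → ledger → front → mirror → hub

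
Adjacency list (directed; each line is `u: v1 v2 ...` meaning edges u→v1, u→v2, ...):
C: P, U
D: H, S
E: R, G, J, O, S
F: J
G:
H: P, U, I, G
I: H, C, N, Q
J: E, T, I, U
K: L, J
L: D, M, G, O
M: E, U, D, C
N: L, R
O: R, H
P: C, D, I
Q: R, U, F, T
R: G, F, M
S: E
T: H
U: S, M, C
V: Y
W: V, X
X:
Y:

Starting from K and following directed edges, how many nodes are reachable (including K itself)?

BFS from K visits: K, J, L, E, I, T, U, D, G, M, O, R, S, C, H, N, Q, F, P
Reachable nodes: 19 of 23 total.

19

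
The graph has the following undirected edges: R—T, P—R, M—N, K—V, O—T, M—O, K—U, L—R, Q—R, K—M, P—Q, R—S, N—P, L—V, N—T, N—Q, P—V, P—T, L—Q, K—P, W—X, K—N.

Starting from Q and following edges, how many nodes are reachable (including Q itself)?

12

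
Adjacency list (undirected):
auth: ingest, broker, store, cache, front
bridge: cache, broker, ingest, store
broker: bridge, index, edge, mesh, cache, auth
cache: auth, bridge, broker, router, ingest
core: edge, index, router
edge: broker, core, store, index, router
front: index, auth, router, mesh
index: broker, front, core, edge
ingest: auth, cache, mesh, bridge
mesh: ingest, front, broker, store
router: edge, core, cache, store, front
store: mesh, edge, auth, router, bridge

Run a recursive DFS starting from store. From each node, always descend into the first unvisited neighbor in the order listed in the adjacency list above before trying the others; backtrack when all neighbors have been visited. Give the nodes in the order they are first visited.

store, mesh, ingest, auth, broker, bridge, cache, router, edge, core, index, front

Visit store
store → mesh
mesh → ingest
ingest → auth
auth → broker
broker → bridge
bridge → cache
cache → router
router → edge
edge → core
core → index
index → front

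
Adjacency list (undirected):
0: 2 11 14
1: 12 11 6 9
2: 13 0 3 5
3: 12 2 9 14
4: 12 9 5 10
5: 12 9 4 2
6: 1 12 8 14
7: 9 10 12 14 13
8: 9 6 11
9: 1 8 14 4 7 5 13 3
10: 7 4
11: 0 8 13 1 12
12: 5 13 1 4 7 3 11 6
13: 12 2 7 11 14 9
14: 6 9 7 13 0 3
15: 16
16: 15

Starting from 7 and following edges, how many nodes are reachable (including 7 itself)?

15

BFS from 7 visits: 7, 14, 13, 12, 10, 9, 6, 3, 0, 11, 2, 5, 4, 1, 8
Reachable nodes: 15 of 17 total.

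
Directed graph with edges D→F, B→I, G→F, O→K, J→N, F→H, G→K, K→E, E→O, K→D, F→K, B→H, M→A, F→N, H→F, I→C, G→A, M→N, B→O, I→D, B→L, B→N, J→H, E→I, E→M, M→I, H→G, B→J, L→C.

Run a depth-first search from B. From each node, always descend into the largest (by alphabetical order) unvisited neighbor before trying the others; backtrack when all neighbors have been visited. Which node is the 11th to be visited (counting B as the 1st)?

Visit B
B → O
O → K
K → E
E → M
M → N
M → I
I → D
D → F
F → H
H → G
G → A
I → C
B → L
B → J

Visit order: B, O, K, E, M, N, I, D, F, H, G, A, C, L, J

G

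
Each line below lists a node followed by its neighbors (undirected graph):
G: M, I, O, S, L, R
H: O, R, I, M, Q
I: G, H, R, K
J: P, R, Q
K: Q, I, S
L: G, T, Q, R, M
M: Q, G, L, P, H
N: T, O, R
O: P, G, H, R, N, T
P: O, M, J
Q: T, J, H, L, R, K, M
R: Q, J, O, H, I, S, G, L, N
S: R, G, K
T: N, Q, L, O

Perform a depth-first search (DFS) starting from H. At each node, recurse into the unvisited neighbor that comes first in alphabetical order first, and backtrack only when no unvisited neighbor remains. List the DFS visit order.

Visit H
H → I
I → G
G → L
L → M
M → P
P → J
J → Q
Q → K
K → S
S → R
R → N
N → O
O → T

H → I → G → L → M → P → J → Q → K → S → R → N → O → T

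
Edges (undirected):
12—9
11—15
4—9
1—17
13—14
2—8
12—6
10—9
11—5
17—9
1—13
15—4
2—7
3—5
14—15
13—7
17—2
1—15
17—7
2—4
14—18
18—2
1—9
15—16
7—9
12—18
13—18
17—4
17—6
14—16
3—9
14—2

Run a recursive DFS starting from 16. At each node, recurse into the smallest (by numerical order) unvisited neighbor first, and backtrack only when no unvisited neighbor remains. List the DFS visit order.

16, 14, 2, 4, 9, 1, 13, 7, 17, 6, 12, 18, 15, 11, 5, 3, 10, 8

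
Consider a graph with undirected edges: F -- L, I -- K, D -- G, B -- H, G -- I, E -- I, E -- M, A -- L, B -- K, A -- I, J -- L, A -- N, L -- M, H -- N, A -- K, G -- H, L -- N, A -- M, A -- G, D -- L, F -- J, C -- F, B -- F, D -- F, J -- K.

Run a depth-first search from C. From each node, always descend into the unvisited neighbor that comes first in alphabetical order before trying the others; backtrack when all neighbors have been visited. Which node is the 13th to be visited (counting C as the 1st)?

Visit C
C → F
F → B
B → H
H → G
G → A
A → I
I → E
E → M
M → L
L → D
L → J
J → K
L → N

Visit order: C, F, B, H, G, A, I, E, M, L, D, J, K, N

K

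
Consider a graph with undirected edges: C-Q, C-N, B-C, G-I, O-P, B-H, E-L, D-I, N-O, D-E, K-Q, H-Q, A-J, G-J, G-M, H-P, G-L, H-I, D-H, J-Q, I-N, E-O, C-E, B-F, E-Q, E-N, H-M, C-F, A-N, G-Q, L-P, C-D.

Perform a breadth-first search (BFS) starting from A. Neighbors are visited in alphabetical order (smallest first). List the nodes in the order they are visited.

Visit A; enqueue J, N → queue [J, N]
Visit J; enqueue G, Q → queue [N, G, Q]
Visit N; enqueue C, E, I, O → queue [G, Q, C, E, I, O]
Visit G; enqueue L, M → queue [Q, C, E, I, O, L, M]
Visit Q; enqueue H, K → queue [C, E, I, O, L, M, H, K]
Visit C; enqueue B, D, F → queue [E, I, O, L, M, H, K, B, D, F]
Visit E → queue [I, O, L, M, H, K, B, D, F]
Visit I → queue [O, L, M, H, K, B, D, F]
Visit O; enqueue P → queue [L, M, H, K, B, D, F, P]
Visit L → queue [M, H, K, B, D, F, P]
Visit M → queue [H, K, B, D, F, P]
Visit H → queue [K, B, D, F, P]
Visit K → queue [B, D, F, P]
Visit B → queue [D, F, P]
Visit D → queue [F, P]
Visit F → queue [P]
Visit P → queue []

A, J, N, G, Q, C, E, I, O, L, M, H, K, B, D, F, P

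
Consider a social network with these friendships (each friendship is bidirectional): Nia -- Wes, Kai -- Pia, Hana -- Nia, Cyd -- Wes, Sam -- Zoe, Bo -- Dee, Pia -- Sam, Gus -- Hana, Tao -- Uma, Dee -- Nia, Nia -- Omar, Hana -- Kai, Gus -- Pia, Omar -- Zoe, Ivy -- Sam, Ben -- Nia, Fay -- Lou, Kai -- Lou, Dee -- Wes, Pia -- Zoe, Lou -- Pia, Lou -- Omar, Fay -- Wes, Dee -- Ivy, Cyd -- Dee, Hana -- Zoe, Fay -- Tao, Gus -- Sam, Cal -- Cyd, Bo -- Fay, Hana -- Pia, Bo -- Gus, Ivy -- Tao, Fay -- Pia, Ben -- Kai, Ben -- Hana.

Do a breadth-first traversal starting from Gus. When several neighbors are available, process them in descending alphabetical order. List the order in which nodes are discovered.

Gus, Sam, Pia, Hana, Bo, Zoe, Ivy, Lou, Kai, Fay, Nia, Ben, Dee, Omar, Tao, Wes, Cyd, Uma, Cal

Visit Gus; enqueue Sam, Pia, Hana, Bo → queue [Sam, Pia, Hana, Bo]
Visit Sam; enqueue Zoe, Ivy → queue [Pia, Hana, Bo, Zoe, Ivy]
Visit Pia; enqueue Lou, Kai, Fay → queue [Hana, Bo, Zoe, Ivy, Lou, Kai, Fay]
Visit Hana; enqueue Nia, Ben → queue [Bo, Zoe, Ivy, Lou, Kai, Fay, Nia, Ben]
Visit Bo; enqueue Dee → queue [Zoe, Ivy, Lou, Kai, Fay, Nia, Ben, Dee]
Visit Zoe; enqueue Omar → queue [Ivy, Lou, Kai, Fay, Nia, Ben, Dee, Omar]
Visit Ivy; enqueue Tao → queue [Lou, Kai, Fay, Nia, Ben, Dee, Omar, Tao]
Visit Lou → queue [Kai, Fay, Nia, Ben, Dee, Omar, Tao]
Visit Kai → queue [Fay, Nia, Ben, Dee, Omar, Tao]
Visit Fay; enqueue Wes → queue [Nia, Ben, Dee, Omar, Tao, Wes]
Visit Nia → queue [Ben, Dee, Omar, Tao, Wes]
Visit Ben → queue [Dee, Omar, Tao, Wes]
Visit Dee; enqueue Cyd → queue [Omar, Tao, Wes, Cyd]
Visit Omar → queue [Tao, Wes, Cyd]
Visit Tao; enqueue Uma → queue [Wes, Cyd, Uma]
Visit Wes → queue [Cyd, Uma]
Visit Cyd; enqueue Cal → queue [Uma, Cal]
Visit Uma → queue [Cal]
Visit Cal → queue []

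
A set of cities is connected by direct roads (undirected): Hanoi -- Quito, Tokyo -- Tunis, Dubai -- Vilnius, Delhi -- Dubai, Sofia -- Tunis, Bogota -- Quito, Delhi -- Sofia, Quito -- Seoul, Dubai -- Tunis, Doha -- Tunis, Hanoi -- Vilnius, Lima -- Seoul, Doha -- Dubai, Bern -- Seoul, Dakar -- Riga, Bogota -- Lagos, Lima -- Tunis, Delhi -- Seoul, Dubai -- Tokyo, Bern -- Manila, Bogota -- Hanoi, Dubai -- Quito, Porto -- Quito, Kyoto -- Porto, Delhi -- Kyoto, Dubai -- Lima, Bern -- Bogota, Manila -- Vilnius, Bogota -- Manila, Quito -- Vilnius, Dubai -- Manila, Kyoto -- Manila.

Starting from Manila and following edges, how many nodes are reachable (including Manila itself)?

BFS from Manila visits: Manila, Vilnius, Kyoto, Dubai, Bogota, Bern, Quito, Hanoi, Porto, Delhi, Tunis, Tokyo, Lima, Doha, Lagos, Seoul, Sofia
Reachable nodes: 17 of 19 total.

17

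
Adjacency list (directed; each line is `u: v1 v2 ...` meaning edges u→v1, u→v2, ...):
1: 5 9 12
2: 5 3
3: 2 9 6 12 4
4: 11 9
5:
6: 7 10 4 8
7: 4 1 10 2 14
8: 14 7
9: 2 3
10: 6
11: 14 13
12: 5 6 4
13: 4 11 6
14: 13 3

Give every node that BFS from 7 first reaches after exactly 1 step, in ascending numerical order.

1, 2, 4, 10, 14

Level 0: 7
Level 1: 1, 2, 4, 10, 14
Level 2: 3, 5, 6, 9, 11, 12, 13
Level 3: 8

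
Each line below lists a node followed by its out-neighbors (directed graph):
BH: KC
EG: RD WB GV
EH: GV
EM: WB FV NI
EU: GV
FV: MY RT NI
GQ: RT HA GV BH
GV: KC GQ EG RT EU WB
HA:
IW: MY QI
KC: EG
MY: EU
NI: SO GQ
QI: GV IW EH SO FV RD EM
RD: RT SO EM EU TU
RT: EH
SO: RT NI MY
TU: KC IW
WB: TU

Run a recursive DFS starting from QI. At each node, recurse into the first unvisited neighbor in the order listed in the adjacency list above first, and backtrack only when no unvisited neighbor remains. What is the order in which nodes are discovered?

QI → GV → KC → EG → RD → RT → EH → SO → NI → GQ → HA → BH → MY → EU → EM → WB → TU → IW → FV

Visit QI
QI → GV
GV → KC
KC → EG
EG → RD
RD → RT
RT → EH
RD → SO
SO → NI
NI → GQ
GQ → HA
GQ → BH
SO → MY
MY → EU
RD → EM
EM → WB
WB → TU
TU → IW
EM → FV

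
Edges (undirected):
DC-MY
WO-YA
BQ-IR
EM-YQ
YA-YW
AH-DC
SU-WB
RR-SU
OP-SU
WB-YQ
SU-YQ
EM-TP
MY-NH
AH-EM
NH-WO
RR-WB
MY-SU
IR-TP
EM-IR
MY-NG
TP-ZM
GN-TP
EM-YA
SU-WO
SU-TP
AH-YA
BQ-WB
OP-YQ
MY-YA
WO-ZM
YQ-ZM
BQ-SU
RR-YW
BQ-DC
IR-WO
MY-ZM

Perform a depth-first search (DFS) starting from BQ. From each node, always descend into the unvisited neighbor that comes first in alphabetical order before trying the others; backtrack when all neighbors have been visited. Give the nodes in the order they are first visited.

Visit BQ
BQ → DC
DC → AH
AH → EM
EM → IR
IR → TP
TP → GN
TP → SU
SU → MY
MY → NG
MY → NH
NH → WO
WO → YA
YA → YW
YW → RR
RR → WB
WB → YQ
YQ → OP
YQ → ZM

BQ, DC, AH, EM, IR, TP, GN, SU, MY, NG, NH, WO, YA, YW, RR, WB, YQ, OP, ZM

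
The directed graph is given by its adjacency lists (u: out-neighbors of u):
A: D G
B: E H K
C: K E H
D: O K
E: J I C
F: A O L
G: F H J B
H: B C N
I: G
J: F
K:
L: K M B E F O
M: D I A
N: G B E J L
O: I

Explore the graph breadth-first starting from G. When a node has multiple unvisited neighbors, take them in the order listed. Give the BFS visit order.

Visit G; enqueue F, H, J, B → queue [F, H, J, B]
Visit F; enqueue A, O, L → queue [H, J, B, A, O, L]
Visit H; enqueue C, N → queue [J, B, A, O, L, C, N]
Visit J → queue [B, A, O, L, C, N]
Visit B; enqueue E, K → queue [A, O, L, C, N, E, K]
Visit A; enqueue D → queue [O, L, C, N, E, K, D]
Visit O; enqueue I → queue [L, C, N, E, K, D, I]
Visit L; enqueue M → queue [C, N, E, K, D, I, M]
Visit C → queue [N, E, K, D, I, M]
Visit N → queue [E, K, D, I, M]
Visit E → queue [K, D, I, M]
Visit K → queue [D, I, M]
Visit D → queue [I, M]
Visit I → queue [M]
Visit M → queue []

G → F → H → J → B → A → O → L → C → N → E → K → D → I → M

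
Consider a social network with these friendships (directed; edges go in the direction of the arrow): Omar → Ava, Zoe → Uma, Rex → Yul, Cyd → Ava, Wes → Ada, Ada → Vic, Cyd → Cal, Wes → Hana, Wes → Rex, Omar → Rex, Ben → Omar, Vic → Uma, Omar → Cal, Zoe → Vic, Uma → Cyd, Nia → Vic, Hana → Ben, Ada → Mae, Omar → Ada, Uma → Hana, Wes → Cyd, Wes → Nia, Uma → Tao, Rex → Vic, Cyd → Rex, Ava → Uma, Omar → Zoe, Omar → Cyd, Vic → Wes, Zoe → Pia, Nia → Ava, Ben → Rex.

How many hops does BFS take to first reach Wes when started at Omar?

Level 0: Omar
Level 1: Ada, Ava, Cal, Cyd, Rex, Zoe
Level 2: Mae, Pia, Uma, Vic, Yul
Level 3: Hana, Tao, Wes
Level 4: Ben, Nia
Wes first appears at level 3.

3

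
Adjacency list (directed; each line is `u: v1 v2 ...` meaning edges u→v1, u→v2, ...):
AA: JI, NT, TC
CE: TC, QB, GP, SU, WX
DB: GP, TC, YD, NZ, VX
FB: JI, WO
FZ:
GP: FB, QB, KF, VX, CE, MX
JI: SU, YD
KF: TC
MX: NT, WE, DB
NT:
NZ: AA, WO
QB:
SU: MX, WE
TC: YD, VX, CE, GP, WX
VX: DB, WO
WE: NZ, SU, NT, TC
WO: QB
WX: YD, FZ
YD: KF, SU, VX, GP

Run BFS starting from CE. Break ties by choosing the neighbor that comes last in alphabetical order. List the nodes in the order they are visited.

Visit CE; enqueue WX, TC, SU, QB, GP → queue [WX, TC, SU, QB, GP]
Visit WX; enqueue YD, FZ → queue [TC, SU, QB, GP, YD, FZ]
Visit TC; enqueue VX → queue [SU, QB, GP, YD, FZ, VX]
Visit SU; enqueue WE, MX → queue [QB, GP, YD, FZ, VX, WE, MX]
Visit QB → queue [GP, YD, FZ, VX, WE, MX]
Visit GP; enqueue KF, FB → queue [YD, FZ, VX, WE, MX, KF, FB]
Visit YD → queue [FZ, VX, WE, MX, KF, FB]
Visit FZ → queue [VX, WE, MX, KF, FB]
Visit VX; enqueue WO, DB → queue [WE, MX, KF, FB, WO, DB]
Visit WE; enqueue NZ, NT → queue [MX, KF, FB, WO, DB, NZ, NT]
Visit MX → queue [KF, FB, WO, DB, NZ, NT]
Visit KF → queue [FB, WO, DB, NZ, NT]
Visit FB; enqueue JI → queue [WO, DB, NZ, NT, JI]
Visit WO → queue [DB, NZ, NT, JI]
Visit DB → queue [NZ, NT, JI]
Visit NZ; enqueue AA → queue [NT, JI, AA]
Visit NT → queue [JI, AA]
Visit JI → queue [AA]
Visit AA → queue []

CE -> WX -> TC -> SU -> QB -> GP -> YD -> FZ -> VX -> WE -> MX -> KF -> FB -> WO -> DB -> NZ -> NT -> JI -> AA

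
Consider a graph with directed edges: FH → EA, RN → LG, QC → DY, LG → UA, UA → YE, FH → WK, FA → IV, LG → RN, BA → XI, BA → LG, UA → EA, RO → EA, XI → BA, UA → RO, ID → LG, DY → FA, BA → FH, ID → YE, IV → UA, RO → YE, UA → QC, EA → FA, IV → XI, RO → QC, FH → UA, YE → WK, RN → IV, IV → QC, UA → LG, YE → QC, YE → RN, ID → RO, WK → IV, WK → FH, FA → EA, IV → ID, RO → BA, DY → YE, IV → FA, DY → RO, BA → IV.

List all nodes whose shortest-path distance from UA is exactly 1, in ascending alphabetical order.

EA, LG, QC, RO, YE

Level 0: UA
Level 1: EA, LG, QC, RO, YE
Level 2: BA, DY, FA, RN, WK
Level 3: FH, IV, XI
Level 4: ID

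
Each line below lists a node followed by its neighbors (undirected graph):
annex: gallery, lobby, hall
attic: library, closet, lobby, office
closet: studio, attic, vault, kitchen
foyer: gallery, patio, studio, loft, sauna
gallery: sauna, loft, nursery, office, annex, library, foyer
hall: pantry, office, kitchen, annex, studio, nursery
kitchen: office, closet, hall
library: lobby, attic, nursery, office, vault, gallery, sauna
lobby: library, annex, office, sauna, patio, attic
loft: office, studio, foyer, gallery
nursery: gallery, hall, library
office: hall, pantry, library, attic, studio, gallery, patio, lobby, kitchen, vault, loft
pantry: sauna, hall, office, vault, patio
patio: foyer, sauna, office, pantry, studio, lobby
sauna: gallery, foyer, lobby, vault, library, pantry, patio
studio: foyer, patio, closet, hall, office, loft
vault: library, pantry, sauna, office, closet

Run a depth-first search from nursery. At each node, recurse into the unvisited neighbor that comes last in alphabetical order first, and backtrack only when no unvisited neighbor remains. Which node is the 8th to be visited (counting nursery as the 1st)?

pantry

Visit nursery
nursery → library
library → vault
vault → sauna
sauna → patio
patio → studio
studio → office
office → pantry
pantry → hall
hall → kitchen
kitchen → closet
closet → attic
attic → lobby
lobby → annex
annex → gallery
gallery → loft
loft → foyer

Visit order: nursery, library, vault, sauna, patio, studio, office, pantry, hall, kitchen, closet, attic, lobby, annex, gallery, loft, foyer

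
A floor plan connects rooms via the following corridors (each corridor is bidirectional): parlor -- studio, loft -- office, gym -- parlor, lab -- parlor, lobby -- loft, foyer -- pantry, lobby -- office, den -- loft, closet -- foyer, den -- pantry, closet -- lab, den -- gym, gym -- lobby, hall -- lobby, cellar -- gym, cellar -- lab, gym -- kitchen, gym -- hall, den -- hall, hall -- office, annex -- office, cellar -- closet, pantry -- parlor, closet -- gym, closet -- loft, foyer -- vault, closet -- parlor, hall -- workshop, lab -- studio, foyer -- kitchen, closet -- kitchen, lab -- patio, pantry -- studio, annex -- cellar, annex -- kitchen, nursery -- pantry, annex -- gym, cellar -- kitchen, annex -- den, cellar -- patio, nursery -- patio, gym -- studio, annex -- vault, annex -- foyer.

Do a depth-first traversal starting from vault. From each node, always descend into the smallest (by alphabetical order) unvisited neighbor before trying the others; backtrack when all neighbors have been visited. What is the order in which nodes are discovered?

vault, annex, cellar, closet, foyer, kitchen, gym, den, hall, lobby, loft, office, workshop, pantry, nursery, patio, lab, parlor, studio

Visit vault
vault → annex
annex → cellar
cellar → closet
closet → foyer
foyer → kitchen
kitchen → gym
gym → den
den → hall
hall → lobby
lobby → loft
loft → office
hall → workshop
den → pantry
pantry → nursery
nursery → patio
patio → lab
lab → parlor
parlor → studio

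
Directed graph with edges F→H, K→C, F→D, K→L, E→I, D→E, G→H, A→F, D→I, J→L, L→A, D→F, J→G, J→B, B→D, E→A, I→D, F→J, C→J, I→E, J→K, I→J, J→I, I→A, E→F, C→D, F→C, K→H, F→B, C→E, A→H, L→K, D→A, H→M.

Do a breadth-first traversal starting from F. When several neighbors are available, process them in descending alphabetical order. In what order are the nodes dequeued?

F → J → H → D → C → B → L → K → I → G → M → E → A

Visit F; enqueue J, H, D, C, B → queue [J, H, D, C, B]
Visit J; enqueue L, K, I, G → queue [H, D, C, B, L, K, I, G]
Visit H; enqueue M → queue [D, C, B, L, K, I, G, M]
Visit D; enqueue E, A → queue [C, B, L, K, I, G, M, E, A]
Visit C → queue [B, L, K, I, G, M, E, A]
Visit B → queue [L, K, I, G, M, E, A]
Visit L → queue [K, I, G, M, E, A]
Visit K → queue [I, G, M, E, A]
Visit I → queue [G, M, E, A]
Visit G → queue [M, E, A]
Visit M → queue [E, A]
Visit E → queue [A]
Visit A → queue []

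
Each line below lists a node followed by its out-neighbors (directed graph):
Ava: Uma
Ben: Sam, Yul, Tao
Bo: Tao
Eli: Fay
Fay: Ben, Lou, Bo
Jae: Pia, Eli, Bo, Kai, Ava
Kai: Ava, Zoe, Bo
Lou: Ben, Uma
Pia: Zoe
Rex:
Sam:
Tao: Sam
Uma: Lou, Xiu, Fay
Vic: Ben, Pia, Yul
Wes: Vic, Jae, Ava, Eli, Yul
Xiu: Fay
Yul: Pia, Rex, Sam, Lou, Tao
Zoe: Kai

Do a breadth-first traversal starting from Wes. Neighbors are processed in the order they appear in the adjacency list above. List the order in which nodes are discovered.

Visit Wes; enqueue Vic, Jae, Ava, Eli, Yul → queue [Vic, Jae, Ava, Eli, Yul]
Visit Vic; enqueue Ben, Pia → queue [Jae, Ava, Eli, Yul, Ben, Pia]
Visit Jae; enqueue Bo, Kai → queue [Ava, Eli, Yul, Ben, Pia, Bo, Kai]
Visit Ava; enqueue Uma → queue [Eli, Yul, Ben, Pia, Bo, Kai, Uma]
Visit Eli; enqueue Fay → queue [Yul, Ben, Pia, Bo, Kai, Uma, Fay]
Visit Yul; enqueue Rex, Sam, Lou, Tao → queue [Ben, Pia, Bo, Kai, Uma, Fay, Rex, Sam, Lou, Tao]
Visit Ben → queue [Pia, Bo, Kai, Uma, Fay, Rex, Sam, Lou, Tao]
Visit Pia; enqueue Zoe → queue [Bo, Kai, Uma, Fay, Rex, Sam, Lou, Tao, Zoe]
Visit Bo → queue [Kai, Uma, Fay, Rex, Sam, Lou, Tao, Zoe]
Visit Kai → queue [Uma, Fay, Rex, Sam, Lou, Tao, Zoe]
Visit Uma; enqueue Xiu → queue [Fay, Rex, Sam, Lou, Tao, Zoe, Xiu]
Visit Fay → queue [Rex, Sam, Lou, Tao, Zoe, Xiu]
Visit Rex → queue [Sam, Lou, Tao, Zoe, Xiu]
Visit Sam → queue [Lou, Tao, Zoe, Xiu]
Visit Lou → queue [Tao, Zoe, Xiu]
Visit Tao → queue [Zoe, Xiu]
Visit Zoe → queue [Xiu]
Visit Xiu → queue []

Wes -> Vic -> Jae -> Ava -> Eli -> Yul -> Ben -> Pia -> Bo -> Kai -> Uma -> Fay -> Rex -> Sam -> Lou -> Tao -> Zoe -> Xiu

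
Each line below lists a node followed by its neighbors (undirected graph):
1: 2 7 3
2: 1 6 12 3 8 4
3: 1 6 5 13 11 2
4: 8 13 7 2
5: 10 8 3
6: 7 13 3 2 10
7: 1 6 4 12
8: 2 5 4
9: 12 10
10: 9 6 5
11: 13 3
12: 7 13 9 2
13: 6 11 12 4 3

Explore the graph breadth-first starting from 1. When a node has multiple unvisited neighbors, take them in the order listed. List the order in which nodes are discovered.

1 2 7 3 6 12 8 4 5 13 11 10 9

Visit 1; enqueue 2, 7, 3 → queue [2, 7, 3]
Visit 2; enqueue 6, 12, 8, 4 → queue [7, 3, 6, 12, 8, 4]
Visit 7 → queue [3, 6, 12, 8, 4]
Visit 3; enqueue 5, 13, 11 → queue [6, 12, 8, 4, 5, 13, 11]
Visit 6; enqueue 10 → queue [12, 8, 4, 5, 13, 11, 10]
Visit 12; enqueue 9 → queue [8, 4, 5, 13, 11, 10, 9]
Visit 8 → queue [4, 5, 13, 11, 10, 9]
Visit 4 → queue [5, 13, 11, 10, 9]
Visit 5 → queue [13, 11, 10, 9]
Visit 13 → queue [11, 10, 9]
Visit 11 → queue [10, 9]
Visit 10 → queue [9]
Visit 9 → queue []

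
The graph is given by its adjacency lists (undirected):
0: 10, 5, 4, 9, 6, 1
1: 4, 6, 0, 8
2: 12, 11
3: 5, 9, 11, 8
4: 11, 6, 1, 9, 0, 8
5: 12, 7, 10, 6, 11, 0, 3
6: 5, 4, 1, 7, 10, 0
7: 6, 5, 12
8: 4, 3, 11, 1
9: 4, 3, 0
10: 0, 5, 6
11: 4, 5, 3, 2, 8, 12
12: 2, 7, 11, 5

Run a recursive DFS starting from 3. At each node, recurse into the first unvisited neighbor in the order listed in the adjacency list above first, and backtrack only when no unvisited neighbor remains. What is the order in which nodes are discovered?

3 → 5 → 12 → 2 → 11 → 4 → 6 → 1 → 0 → 10 → 9 → 8 → 7

Visit 3
3 → 5
5 → 12
12 → 2
2 → 11
11 → 4
4 → 6
6 → 1
1 → 0
0 → 10
0 → 9
1 → 8
6 → 7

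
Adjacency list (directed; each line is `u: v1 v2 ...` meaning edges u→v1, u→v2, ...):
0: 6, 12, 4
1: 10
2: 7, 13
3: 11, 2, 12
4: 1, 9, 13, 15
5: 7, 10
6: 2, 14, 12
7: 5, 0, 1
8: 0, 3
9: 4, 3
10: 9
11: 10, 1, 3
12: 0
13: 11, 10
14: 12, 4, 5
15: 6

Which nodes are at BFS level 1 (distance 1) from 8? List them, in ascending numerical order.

0, 3

Level 0: 8
Level 1: 0, 3
Level 2: 2, 4, 6, 11, 12
Level 3: 1, 7, 9, 10, 13, 14, 15
Level 4: 5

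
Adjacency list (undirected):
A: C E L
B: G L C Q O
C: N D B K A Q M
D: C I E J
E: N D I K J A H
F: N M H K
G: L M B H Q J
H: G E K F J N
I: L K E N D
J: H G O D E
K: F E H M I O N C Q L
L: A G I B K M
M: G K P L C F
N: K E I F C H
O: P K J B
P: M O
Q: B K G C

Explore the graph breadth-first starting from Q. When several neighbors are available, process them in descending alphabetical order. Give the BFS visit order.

Q → K → G → C → B → O → N → M → L → I → H → F → E → J → D → A → P

Visit Q; enqueue K, G, C, B → queue [K, G, C, B]
Visit K; enqueue O, N, M, L, I, H, F, E → queue [G, C, B, O, N, M, L, I, H, F, E]
Visit G; enqueue J → queue [C, B, O, N, M, L, I, H, F, E, J]
Visit C; enqueue D, A → queue [B, O, N, M, L, I, H, F, E, J, D, A]
Visit B → queue [O, N, M, L, I, H, F, E, J, D, A]
Visit O; enqueue P → queue [N, M, L, I, H, F, E, J, D, A, P]
Visit N → queue [M, L, I, H, F, E, J, D, A, P]
Visit M → queue [L, I, H, F, E, J, D, A, P]
Visit L → queue [I, H, F, E, J, D, A, P]
Visit I → queue [H, F, E, J, D, A, P]
Visit H → queue [F, E, J, D, A, P]
Visit F → queue [E, J, D, A, P]
Visit E → queue [J, D, A, P]
Visit J → queue [D, A, P]
Visit D → queue [A, P]
Visit A → queue [P]
Visit P → queue []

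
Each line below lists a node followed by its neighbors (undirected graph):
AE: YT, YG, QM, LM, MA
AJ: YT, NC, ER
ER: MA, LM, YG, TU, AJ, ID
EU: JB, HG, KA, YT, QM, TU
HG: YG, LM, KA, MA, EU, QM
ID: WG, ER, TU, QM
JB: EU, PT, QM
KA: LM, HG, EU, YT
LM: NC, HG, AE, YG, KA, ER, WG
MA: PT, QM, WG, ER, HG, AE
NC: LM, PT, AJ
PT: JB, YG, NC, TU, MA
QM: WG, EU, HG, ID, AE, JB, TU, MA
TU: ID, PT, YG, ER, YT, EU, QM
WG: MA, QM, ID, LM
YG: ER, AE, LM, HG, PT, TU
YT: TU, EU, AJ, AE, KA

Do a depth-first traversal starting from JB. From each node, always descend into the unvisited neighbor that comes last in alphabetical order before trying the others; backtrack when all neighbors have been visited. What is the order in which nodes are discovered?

JB, QM, WG, MA, PT, YG, TU, YT, KA, LM, NC, AJ, ER, ID, HG, EU, AE

Visit JB
JB → QM
QM → WG
WG → MA
MA → PT
PT → YG
YG → TU
TU → YT
YT → KA
KA → LM
LM → NC
NC → AJ
AJ → ER
ER → ID
LM → HG
HG → EU
LM → AE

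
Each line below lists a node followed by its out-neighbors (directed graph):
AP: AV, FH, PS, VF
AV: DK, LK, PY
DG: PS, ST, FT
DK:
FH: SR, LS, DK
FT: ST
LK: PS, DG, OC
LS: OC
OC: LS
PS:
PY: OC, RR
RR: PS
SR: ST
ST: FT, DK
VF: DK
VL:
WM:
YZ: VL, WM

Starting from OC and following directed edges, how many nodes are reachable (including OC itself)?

2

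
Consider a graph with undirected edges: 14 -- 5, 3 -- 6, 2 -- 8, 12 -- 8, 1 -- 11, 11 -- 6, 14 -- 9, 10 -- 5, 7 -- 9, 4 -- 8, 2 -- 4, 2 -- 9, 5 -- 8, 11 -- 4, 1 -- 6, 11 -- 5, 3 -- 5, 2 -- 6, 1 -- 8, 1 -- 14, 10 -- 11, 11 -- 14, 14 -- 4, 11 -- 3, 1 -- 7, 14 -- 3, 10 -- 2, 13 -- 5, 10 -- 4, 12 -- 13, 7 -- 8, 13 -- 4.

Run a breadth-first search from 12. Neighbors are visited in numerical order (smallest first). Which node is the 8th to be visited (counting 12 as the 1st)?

Visit 12; enqueue 8, 13 → queue [8, 13]
Visit 8; enqueue 1, 2, 4, 5, 7 → queue [13, 1, 2, 4, 5, 7]
Visit 13 → queue [1, 2, 4, 5, 7]
Visit 1; enqueue 6, 11, 14 → queue [2, 4, 5, 7, 6, 11, 14]
Visit 2; enqueue 9, 10 → queue [4, 5, 7, 6, 11, 14, 9, 10]
Visit 4 → queue [5, 7, 6, 11, 14, 9, 10]
Visit 5; enqueue 3 → queue [7, 6, 11, 14, 9, 10, 3]
Visit 7 → queue [6, 11, 14, 9, 10, 3]
Visit 6 → queue [11, 14, 9, 10, 3]
Visit 11 → queue [14, 9, 10, 3]
Visit 14 → queue [9, 10, 3]
Visit 9 → queue [10, 3]
Visit 10 → queue [3]
Visit 3 → queue []

Visit order: 12, 8, 13, 1, 2, 4, 5, 7, 6, 11, 14, 9, 10, 3

7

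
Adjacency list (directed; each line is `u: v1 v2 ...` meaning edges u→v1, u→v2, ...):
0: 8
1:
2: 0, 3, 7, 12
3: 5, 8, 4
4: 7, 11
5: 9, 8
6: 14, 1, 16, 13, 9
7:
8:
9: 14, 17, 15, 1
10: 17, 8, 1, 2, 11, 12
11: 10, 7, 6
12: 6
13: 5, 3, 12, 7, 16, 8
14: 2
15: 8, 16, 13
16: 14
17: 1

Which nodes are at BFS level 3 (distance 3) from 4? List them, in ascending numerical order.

Level 0: 4
Level 1: 7, 11
Level 2: 6, 10
Level 3: 1, 2, 8, 9, 12, 13, 14, 16, 17
Level 4: 0, 3, 5, 15

1, 2, 8, 9, 12, 13, 14, 16, 17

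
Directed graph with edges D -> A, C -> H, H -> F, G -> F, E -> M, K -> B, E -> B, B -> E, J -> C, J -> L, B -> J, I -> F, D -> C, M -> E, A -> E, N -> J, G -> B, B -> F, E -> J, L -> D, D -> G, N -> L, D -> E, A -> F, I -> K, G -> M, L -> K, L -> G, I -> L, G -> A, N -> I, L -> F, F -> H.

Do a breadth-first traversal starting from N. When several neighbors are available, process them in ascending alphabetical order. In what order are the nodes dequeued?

N -> I -> J -> L -> F -> K -> C -> D -> G -> H -> B -> A -> E -> M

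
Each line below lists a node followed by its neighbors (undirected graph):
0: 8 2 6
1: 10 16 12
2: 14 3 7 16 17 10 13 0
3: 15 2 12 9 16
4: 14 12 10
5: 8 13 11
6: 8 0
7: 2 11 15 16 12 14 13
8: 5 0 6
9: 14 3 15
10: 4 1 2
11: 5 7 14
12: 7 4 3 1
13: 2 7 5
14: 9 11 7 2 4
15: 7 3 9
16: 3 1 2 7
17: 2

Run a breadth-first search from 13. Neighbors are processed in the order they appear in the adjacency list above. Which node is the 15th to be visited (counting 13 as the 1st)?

9

Visit 13; enqueue 2, 7, 5 → queue [2, 7, 5]
Visit 2; enqueue 14, 3, 16, 17, 10, 0 → queue [7, 5, 14, 3, 16, 17, 10, 0]
Visit 7; enqueue 11, 15, 12 → queue [5, 14, 3, 16, 17, 10, 0, 11, 15, 12]
Visit 5; enqueue 8 → queue [14, 3, 16, 17, 10, 0, 11, 15, 12, 8]
Visit 14; enqueue 9, 4 → queue [3, 16, 17, 10, 0, 11, 15, 12, 8, 9, 4]
Visit 3 → queue [16, 17, 10, 0, 11, 15, 12, 8, 9, 4]
Visit 16; enqueue 1 → queue [17, 10, 0, 11, 15, 12, 8, 9, 4, 1]
Visit 17 → queue [10, 0, 11, 15, 12, 8, 9, 4, 1]
Visit 10 → queue [0, 11, 15, 12, 8, 9, 4, 1]
Visit 0; enqueue 6 → queue [11, 15, 12, 8, 9, 4, 1, 6]
Visit 11 → queue [15, 12, 8, 9, 4, 1, 6]
Visit 15 → queue [12, 8, 9, 4, 1, 6]
Visit 12 → queue [8, 9, 4, 1, 6]
Visit 8 → queue [9, 4, 1, 6]
Visit 9 → queue [4, 1, 6]
Visit 4 → queue [1, 6]
Visit 1 → queue [6]
Visit 6 → queue []

Visit order: 13, 2, 7, 5, 14, 3, 16, 17, 10, 0, 11, 15, 12, 8, 9, 4, 1, 6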